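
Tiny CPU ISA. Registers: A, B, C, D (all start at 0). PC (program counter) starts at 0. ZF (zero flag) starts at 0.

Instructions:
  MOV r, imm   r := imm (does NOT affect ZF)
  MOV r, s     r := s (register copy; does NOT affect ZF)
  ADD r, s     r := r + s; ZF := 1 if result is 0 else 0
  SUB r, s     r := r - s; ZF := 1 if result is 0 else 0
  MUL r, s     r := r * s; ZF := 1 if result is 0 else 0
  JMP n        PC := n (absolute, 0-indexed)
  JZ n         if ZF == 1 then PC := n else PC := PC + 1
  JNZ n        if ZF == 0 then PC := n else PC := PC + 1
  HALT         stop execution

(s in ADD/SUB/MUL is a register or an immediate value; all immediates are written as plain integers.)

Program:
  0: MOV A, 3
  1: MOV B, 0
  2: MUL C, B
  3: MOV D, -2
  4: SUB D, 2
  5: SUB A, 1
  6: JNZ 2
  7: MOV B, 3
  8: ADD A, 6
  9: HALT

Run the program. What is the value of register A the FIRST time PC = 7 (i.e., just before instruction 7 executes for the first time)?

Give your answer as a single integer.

Step 1: PC=0 exec 'MOV A, 3'. After: A=3 B=0 C=0 D=0 ZF=0 PC=1
Step 2: PC=1 exec 'MOV B, 0'. After: A=3 B=0 C=0 D=0 ZF=0 PC=2
Step 3: PC=2 exec 'MUL C, B'. After: A=3 B=0 C=0 D=0 ZF=1 PC=3
Step 4: PC=3 exec 'MOV D, -2'. After: A=3 B=0 C=0 D=-2 ZF=1 PC=4
Step 5: PC=4 exec 'SUB D, 2'. After: A=3 B=0 C=0 D=-4 ZF=0 PC=5
Step 6: PC=5 exec 'SUB A, 1'. After: A=2 B=0 C=0 D=-4 ZF=0 PC=6
Step 7: PC=6 exec 'JNZ 2'. After: A=2 B=0 C=0 D=-4 ZF=0 PC=2
Step 8: PC=2 exec 'MUL C, B'. After: A=2 B=0 C=0 D=-4 ZF=1 PC=3
Step 9: PC=3 exec 'MOV D, -2'. After: A=2 B=0 C=0 D=-2 ZF=1 PC=4
Step 10: PC=4 exec 'SUB D, 2'. After: A=2 B=0 C=0 D=-4 ZF=0 PC=5
Step 11: PC=5 exec 'SUB A, 1'. After: A=1 B=0 C=0 D=-4 ZF=0 PC=6
Step 12: PC=6 exec 'JNZ 2'. After: A=1 B=0 C=0 D=-4 ZF=0 PC=2
Step 13: PC=2 exec 'MUL C, B'. After: A=1 B=0 C=0 D=-4 ZF=1 PC=3
Step 14: PC=3 exec 'MOV D, -2'. After: A=1 B=0 C=0 D=-2 ZF=1 PC=4
Step 15: PC=4 exec 'SUB D, 2'. After: A=1 B=0 C=0 D=-4 ZF=0 PC=5
Step 16: PC=5 exec 'SUB A, 1'. After: A=0 B=0 C=0 D=-4 ZF=1 PC=6
Step 17: PC=6 exec 'JNZ 2'. After: A=0 B=0 C=0 D=-4 ZF=1 PC=7
First time PC=7: A=0

0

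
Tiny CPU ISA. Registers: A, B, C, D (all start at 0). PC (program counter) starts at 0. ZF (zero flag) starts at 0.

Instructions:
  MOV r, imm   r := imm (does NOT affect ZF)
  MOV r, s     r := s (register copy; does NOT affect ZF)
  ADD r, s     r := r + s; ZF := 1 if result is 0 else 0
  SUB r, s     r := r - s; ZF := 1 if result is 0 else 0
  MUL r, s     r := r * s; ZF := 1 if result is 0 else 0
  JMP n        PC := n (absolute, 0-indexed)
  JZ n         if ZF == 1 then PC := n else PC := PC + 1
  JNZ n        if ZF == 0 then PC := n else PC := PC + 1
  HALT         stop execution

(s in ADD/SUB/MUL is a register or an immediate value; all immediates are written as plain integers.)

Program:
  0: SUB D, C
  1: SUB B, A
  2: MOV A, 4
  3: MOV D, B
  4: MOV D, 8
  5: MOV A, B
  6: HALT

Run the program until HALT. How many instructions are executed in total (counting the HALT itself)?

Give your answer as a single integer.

Step 1: PC=0 exec 'SUB D, C'. After: A=0 B=0 C=0 D=0 ZF=1 PC=1
Step 2: PC=1 exec 'SUB B, A'. After: A=0 B=0 C=0 D=0 ZF=1 PC=2
Step 3: PC=2 exec 'MOV A, 4'. After: A=4 B=0 C=0 D=0 ZF=1 PC=3
Step 4: PC=3 exec 'MOV D, B'. After: A=4 B=0 C=0 D=0 ZF=1 PC=4
Step 5: PC=4 exec 'MOV D, 8'. After: A=4 B=0 C=0 D=8 ZF=1 PC=5
Step 6: PC=5 exec 'MOV A, B'. After: A=0 B=0 C=0 D=8 ZF=1 PC=6
Step 7: PC=6 exec 'HALT'. After: A=0 B=0 C=0 D=8 ZF=1 PC=6 HALTED
Total instructions executed: 7

Answer: 7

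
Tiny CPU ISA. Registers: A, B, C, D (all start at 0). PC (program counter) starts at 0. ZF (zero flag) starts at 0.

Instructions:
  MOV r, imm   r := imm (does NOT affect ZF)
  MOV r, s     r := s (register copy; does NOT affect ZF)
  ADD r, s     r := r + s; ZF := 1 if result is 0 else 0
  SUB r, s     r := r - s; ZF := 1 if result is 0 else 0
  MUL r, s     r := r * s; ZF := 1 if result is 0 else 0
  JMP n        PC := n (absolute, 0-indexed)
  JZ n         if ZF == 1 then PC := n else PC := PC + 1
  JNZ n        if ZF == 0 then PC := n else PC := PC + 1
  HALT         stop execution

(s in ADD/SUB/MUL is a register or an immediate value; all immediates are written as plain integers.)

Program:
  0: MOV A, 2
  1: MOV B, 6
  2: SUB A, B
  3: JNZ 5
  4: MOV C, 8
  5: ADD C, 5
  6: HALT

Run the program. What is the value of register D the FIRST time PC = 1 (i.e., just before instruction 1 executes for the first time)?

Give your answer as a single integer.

Step 1: PC=0 exec 'MOV A, 2'. After: A=2 B=0 C=0 D=0 ZF=0 PC=1
First time PC=1: D=0

0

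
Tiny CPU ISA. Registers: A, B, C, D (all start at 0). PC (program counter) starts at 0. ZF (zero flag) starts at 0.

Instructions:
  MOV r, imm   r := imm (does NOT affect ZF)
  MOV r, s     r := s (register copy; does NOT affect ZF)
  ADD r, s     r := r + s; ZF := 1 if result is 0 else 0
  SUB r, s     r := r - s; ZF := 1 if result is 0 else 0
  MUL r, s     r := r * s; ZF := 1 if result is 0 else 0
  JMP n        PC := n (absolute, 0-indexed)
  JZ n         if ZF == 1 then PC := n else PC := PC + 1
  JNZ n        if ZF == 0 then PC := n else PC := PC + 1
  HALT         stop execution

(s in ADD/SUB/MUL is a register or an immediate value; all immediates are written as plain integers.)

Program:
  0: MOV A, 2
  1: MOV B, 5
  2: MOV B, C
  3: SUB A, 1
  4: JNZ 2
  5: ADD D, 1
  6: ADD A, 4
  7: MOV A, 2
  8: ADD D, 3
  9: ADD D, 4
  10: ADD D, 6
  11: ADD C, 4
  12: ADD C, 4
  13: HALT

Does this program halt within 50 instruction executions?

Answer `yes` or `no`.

Answer: yes

Derivation:
Step 1: PC=0 exec 'MOV A, 2'. After: A=2 B=0 C=0 D=0 ZF=0 PC=1
Step 2: PC=1 exec 'MOV B, 5'. After: A=2 B=5 C=0 D=0 ZF=0 PC=2
Step 3: PC=2 exec 'MOV B, C'. After: A=2 B=0 C=0 D=0 ZF=0 PC=3
Step 4: PC=3 exec 'SUB A, 1'. After: A=1 B=0 C=0 D=0 ZF=0 PC=4
Step 5: PC=4 exec 'JNZ 2'. After: A=1 B=0 C=0 D=0 ZF=0 PC=2
Step 6: PC=2 exec 'MOV B, C'. After: A=1 B=0 C=0 D=0 ZF=0 PC=3
Step 7: PC=3 exec 'SUB A, 1'. After: A=0 B=0 C=0 D=0 ZF=1 PC=4
Step 8: PC=4 exec 'JNZ 2'. After: A=0 B=0 C=0 D=0 ZF=1 PC=5
Step 9: PC=5 exec 'ADD D, 1'. After: A=0 B=0 C=0 D=1 ZF=0 PC=6
Step 10: PC=6 exec 'ADD A, 4'. After: A=4 B=0 C=0 D=1 ZF=0 PC=7
Step 11: PC=7 exec 'MOV A, 2'. After: A=2 B=0 C=0 D=1 ZF=0 PC=8
Step 12: PC=8 exec 'ADD D, 3'. After: A=2 B=0 C=0 D=4 ZF=0 PC=9
Step 13: PC=9 exec 'ADD D, 4'. After: A=2 B=0 C=0 D=8 ZF=0 PC=10
Step 14: PC=10 exec 'ADD D, 6'. After: A=2 B=0 C=0 D=14 ZF=0 PC=11
Step 15: PC=11 exec 'ADD C, 4'. After: A=2 B=0 C=4 D=14 ZF=0 PC=12
Step 16: PC=12 exec 'ADD C, 4'. After: A=2 B=0 C=8 D=14 ZF=0 PC=13
Step 17: PC=13 exec 'HALT'. After: A=2 B=0 C=8 D=14 ZF=0 PC=13 HALTED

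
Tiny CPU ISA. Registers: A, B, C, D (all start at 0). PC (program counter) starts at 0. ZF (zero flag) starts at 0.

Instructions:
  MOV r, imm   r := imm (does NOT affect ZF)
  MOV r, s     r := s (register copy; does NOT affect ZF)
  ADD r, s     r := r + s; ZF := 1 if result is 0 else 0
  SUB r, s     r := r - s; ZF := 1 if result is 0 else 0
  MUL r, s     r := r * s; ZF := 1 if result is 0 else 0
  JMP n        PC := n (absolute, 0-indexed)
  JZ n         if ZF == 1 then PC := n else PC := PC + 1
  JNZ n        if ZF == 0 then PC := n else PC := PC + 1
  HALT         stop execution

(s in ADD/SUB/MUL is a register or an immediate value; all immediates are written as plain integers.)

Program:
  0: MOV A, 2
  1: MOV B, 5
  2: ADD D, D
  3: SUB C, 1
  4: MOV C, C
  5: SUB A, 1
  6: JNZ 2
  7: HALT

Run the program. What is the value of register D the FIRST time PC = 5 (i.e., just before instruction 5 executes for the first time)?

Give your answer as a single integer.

Step 1: PC=0 exec 'MOV A, 2'. After: A=2 B=0 C=0 D=0 ZF=0 PC=1
Step 2: PC=1 exec 'MOV B, 5'. After: A=2 B=5 C=0 D=0 ZF=0 PC=2
Step 3: PC=2 exec 'ADD D, D'. After: A=2 B=5 C=0 D=0 ZF=1 PC=3
Step 4: PC=3 exec 'SUB C, 1'. After: A=2 B=5 C=-1 D=0 ZF=0 PC=4
Step 5: PC=4 exec 'MOV C, C'. After: A=2 B=5 C=-1 D=0 ZF=0 PC=5
First time PC=5: D=0

0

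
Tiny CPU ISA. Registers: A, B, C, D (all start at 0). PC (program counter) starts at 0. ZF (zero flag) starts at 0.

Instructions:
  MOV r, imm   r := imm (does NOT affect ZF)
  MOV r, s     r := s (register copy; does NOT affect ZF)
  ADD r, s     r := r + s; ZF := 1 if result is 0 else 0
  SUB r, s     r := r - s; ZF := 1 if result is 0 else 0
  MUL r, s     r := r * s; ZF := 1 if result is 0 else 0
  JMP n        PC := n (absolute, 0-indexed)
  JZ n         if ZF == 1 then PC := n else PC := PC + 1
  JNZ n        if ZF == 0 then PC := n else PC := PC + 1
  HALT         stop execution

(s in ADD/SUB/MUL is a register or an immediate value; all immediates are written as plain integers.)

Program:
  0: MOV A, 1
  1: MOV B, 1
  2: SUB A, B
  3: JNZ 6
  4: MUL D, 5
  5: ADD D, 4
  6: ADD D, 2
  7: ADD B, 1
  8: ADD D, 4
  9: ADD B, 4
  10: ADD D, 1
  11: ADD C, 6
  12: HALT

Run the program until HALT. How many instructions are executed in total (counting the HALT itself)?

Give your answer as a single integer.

Step 1: PC=0 exec 'MOV A, 1'. After: A=1 B=0 C=0 D=0 ZF=0 PC=1
Step 2: PC=1 exec 'MOV B, 1'. After: A=1 B=1 C=0 D=0 ZF=0 PC=2
Step 3: PC=2 exec 'SUB A, B'. After: A=0 B=1 C=0 D=0 ZF=1 PC=3
Step 4: PC=3 exec 'JNZ 6'. After: A=0 B=1 C=0 D=0 ZF=1 PC=4
Step 5: PC=4 exec 'MUL D, 5'. After: A=0 B=1 C=0 D=0 ZF=1 PC=5
Step 6: PC=5 exec 'ADD D, 4'. After: A=0 B=1 C=0 D=4 ZF=0 PC=6
Step 7: PC=6 exec 'ADD D, 2'. After: A=0 B=1 C=0 D=6 ZF=0 PC=7
Step 8: PC=7 exec 'ADD B, 1'. After: A=0 B=2 C=0 D=6 ZF=0 PC=8
Step 9: PC=8 exec 'ADD D, 4'. After: A=0 B=2 C=0 D=10 ZF=0 PC=9
Step 10: PC=9 exec 'ADD B, 4'. After: A=0 B=6 C=0 D=10 ZF=0 PC=10
Step 11: PC=10 exec 'ADD D, 1'. After: A=0 B=6 C=0 D=11 ZF=0 PC=11
Step 12: PC=11 exec 'ADD C, 6'. After: A=0 B=6 C=6 D=11 ZF=0 PC=12
Step 13: PC=12 exec 'HALT'. After: A=0 B=6 C=6 D=11 ZF=0 PC=12 HALTED
Total instructions executed: 13

Answer: 13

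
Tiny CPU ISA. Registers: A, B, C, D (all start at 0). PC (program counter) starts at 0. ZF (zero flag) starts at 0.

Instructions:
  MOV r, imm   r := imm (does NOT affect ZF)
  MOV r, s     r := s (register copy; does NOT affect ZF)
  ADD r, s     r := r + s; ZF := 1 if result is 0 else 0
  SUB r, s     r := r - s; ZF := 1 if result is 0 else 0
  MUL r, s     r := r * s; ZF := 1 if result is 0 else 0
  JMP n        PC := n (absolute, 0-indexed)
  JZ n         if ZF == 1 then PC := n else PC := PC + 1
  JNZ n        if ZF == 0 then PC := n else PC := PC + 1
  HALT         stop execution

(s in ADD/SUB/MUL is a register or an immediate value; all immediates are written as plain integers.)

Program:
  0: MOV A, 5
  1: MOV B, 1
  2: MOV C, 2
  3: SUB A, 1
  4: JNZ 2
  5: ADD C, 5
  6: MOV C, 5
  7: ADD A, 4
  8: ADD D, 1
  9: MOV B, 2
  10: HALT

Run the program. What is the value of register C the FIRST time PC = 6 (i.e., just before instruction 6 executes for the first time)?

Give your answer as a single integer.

Step 1: PC=0 exec 'MOV A, 5'. After: A=5 B=0 C=0 D=0 ZF=0 PC=1
Step 2: PC=1 exec 'MOV B, 1'. After: A=5 B=1 C=0 D=0 ZF=0 PC=2
Step 3: PC=2 exec 'MOV C, 2'. After: A=5 B=1 C=2 D=0 ZF=0 PC=3
Step 4: PC=3 exec 'SUB A, 1'. After: A=4 B=1 C=2 D=0 ZF=0 PC=4
Step 5: PC=4 exec 'JNZ 2'. After: A=4 B=1 C=2 D=0 ZF=0 PC=2
Step 6: PC=2 exec 'MOV C, 2'. After: A=4 B=1 C=2 D=0 ZF=0 PC=3
Step 7: PC=3 exec 'SUB A, 1'. After: A=3 B=1 C=2 D=0 ZF=0 PC=4
Step 8: PC=4 exec 'JNZ 2'. After: A=3 B=1 C=2 D=0 ZF=0 PC=2
Step 9: PC=2 exec 'MOV C, 2'. After: A=3 B=1 C=2 D=0 ZF=0 PC=3
Step 10: PC=3 exec 'SUB A, 1'. After: A=2 B=1 C=2 D=0 ZF=0 PC=4
Step 11: PC=4 exec 'JNZ 2'. After: A=2 B=1 C=2 D=0 ZF=0 PC=2
Step 12: PC=2 exec 'MOV C, 2'. After: A=2 B=1 C=2 D=0 ZF=0 PC=3
Step 13: PC=3 exec 'SUB A, 1'. After: A=1 B=1 C=2 D=0 ZF=0 PC=4
Step 14: PC=4 exec 'JNZ 2'. After: A=1 B=1 C=2 D=0 ZF=0 PC=2
Step 15: PC=2 exec 'MOV C, 2'. After: A=1 B=1 C=2 D=0 ZF=0 PC=3
Step 16: PC=3 exec 'SUB A, 1'. After: A=0 B=1 C=2 D=0 ZF=1 PC=4
Step 17: PC=4 exec 'JNZ 2'. After: A=0 B=1 C=2 D=0 ZF=1 PC=5
Step 18: PC=5 exec 'ADD C, 5'. After: A=0 B=1 C=7 D=0 ZF=0 PC=6
First time PC=6: C=7

7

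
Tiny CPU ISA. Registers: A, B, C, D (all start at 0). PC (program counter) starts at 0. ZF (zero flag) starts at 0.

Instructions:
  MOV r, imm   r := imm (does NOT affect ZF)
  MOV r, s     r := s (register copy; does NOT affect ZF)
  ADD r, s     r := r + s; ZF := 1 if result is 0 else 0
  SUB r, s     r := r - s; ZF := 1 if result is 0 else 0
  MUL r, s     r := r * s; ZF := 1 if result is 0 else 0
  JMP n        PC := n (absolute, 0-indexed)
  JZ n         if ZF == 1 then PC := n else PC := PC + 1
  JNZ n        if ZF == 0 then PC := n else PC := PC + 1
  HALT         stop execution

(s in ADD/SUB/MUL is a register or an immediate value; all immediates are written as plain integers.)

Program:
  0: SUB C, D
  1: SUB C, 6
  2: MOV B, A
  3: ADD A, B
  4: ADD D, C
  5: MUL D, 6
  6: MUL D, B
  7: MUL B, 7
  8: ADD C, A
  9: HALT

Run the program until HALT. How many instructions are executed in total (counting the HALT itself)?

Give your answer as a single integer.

Answer: 10

Derivation:
Step 1: PC=0 exec 'SUB C, D'. After: A=0 B=0 C=0 D=0 ZF=1 PC=1
Step 2: PC=1 exec 'SUB C, 6'. After: A=0 B=0 C=-6 D=0 ZF=0 PC=2
Step 3: PC=2 exec 'MOV B, A'. After: A=0 B=0 C=-6 D=0 ZF=0 PC=3
Step 4: PC=3 exec 'ADD A, B'. After: A=0 B=0 C=-6 D=0 ZF=1 PC=4
Step 5: PC=4 exec 'ADD D, C'. After: A=0 B=0 C=-6 D=-6 ZF=0 PC=5
Step 6: PC=5 exec 'MUL D, 6'. After: A=0 B=0 C=-6 D=-36 ZF=0 PC=6
Step 7: PC=6 exec 'MUL D, B'. After: A=0 B=0 C=-6 D=0 ZF=1 PC=7
Step 8: PC=7 exec 'MUL B, 7'. After: A=0 B=0 C=-6 D=0 ZF=1 PC=8
Step 9: PC=8 exec 'ADD C, A'. After: A=0 B=0 C=-6 D=0 ZF=0 PC=9
Step 10: PC=9 exec 'HALT'. After: A=0 B=0 C=-6 D=0 ZF=0 PC=9 HALTED
Total instructions executed: 10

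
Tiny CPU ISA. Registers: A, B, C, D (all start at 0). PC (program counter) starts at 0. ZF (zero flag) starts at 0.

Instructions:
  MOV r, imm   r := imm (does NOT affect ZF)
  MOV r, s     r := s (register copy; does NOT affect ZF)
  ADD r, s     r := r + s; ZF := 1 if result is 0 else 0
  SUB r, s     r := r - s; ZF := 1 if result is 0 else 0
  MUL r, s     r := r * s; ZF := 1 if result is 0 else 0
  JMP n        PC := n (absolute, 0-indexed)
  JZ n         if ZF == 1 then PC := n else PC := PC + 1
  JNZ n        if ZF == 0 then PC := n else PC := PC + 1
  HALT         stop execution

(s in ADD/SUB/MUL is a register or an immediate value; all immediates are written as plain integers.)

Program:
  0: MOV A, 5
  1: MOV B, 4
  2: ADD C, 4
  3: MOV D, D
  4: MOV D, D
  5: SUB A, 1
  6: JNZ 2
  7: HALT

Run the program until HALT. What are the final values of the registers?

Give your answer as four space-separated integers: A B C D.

Answer: 0 4 20 0

Derivation:
Step 1: PC=0 exec 'MOV A, 5'. After: A=5 B=0 C=0 D=0 ZF=0 PC=1
Step 2: PC=1 exec 'MOV B, 4'. After: A=5 B=4 C=0 D=0 ZF=0 PC=2
Step 3: PC=2 exec 'ADD C, 4'. After: A=5 B=4 C=4 D=0 ZF=0 PC=3
Step 4: PC=3 exec 'MOV D, D'. After: A=5 B=4 C=4 D=0 ZF=0 PC=4
Step 5: PC=4 exec 'MOV D, D'. After: A=5 B=4 C=4 D=0 ZF=0 PC=5
Step 6: PC=5 exec 'SUB A, 1'. After: A=4 B=4 C=4 D=0 ZF=0 PC=6
Step 7: PC=6 exec 'JNZ 2'. After: A=4 B=4 C=4 D=0 ZF=0 PC=2
Step 8: PC=2 exec 'ADD C, 4'. After: A=4 B=4 C=8 D=0 ZF=0 PC=3
Step 9: PC=3 exec 'MOV D, D'. After: A=4 B=4 C=8 D=0 ZF=0 PC=4
Step 10: PC=4 exec 'MOV D, D'. After: A=4 B=4 C=8 D=0 ZF=0 PC=5
Step 11: PC=5 exec 'SUB A, 1'. After: A=3 B=4 C=8 D=0 ZF=0 PC=6
Step 12: PC=6 exec 'JNZ 2'. After: A=3 B=4 C=8 D=0 ZF=0 PC=2
Step 13: PC=2 exec 'ADD C, 4'. After: A=3 B=4 C=12 D=0 ZF=0 PC=3
Step 14: PC=3 exec 'MOV D, D'. After: A=3 B=4 C=12 D=0 ZF=0 PC=4
Step 15: PC=4 exec 'MOV D, D'. After: A=3 B=4 C=12 D=0 ZF=0 PC=5
Step 16: PC=5 exec 'SUB A, 1'. After: A=2 B=4 C=12 D=0 ZF=0 PC=6
Step 17: PC=6 exec 'JNZ 2'. After: A=2 B=4 C=12 D=0 ZF=0 PC=2
Step 18: PC=2 exec 'ADD C, 4'. After: A=2 B=4 C=16 D=0 ZF=0 PC=3
Step 19: PC=3 exec 'MOV D, D'. After: A=2 B=4 C=16 D=0 ZF=0 PC=4
Step 20: PC=4 exec 'MOV D, D'. After: A=2 B=4 C=16 D=0 ZF=0 PC=5
Step 21: PC=5 exec 'SUB A, 1'. After: A=1 B=4 C=16 D=0 ZF=0 PC=6
Step 22: PC=6 exec 'JNZ 2'. After: A=1 B=4 C=16 D=0 ZF=0 PC=2
Step 23: PC=2 exec 'ADD C, 4'. After: A=1 B=4 C=20 D=0 ZF=0 PC=3
Step 24: PC=3 exec 'MOV D, D'. After: A=1 B=4 C=20 D=0 ZF=0 PC=4
Step 25: PC=4 exec 'MOV D, D'. After: A=1 B=4 C=20 D=0 ZF=0 PC=5
Step 26: PC=5 exec 'SUB A, 1'. After: A=0 B=4 C=20 D=0 ZF=1 PC=6
Step 27: PC=6 exec 'JNZ 2'. After: A=0 B=4 C=20 D=0 ZF=1 PC=7
Step 28: PC=7 exec 'HALT'. After: A=0 B=4 C=20 D=0 ZF=1 PC=7 HALTED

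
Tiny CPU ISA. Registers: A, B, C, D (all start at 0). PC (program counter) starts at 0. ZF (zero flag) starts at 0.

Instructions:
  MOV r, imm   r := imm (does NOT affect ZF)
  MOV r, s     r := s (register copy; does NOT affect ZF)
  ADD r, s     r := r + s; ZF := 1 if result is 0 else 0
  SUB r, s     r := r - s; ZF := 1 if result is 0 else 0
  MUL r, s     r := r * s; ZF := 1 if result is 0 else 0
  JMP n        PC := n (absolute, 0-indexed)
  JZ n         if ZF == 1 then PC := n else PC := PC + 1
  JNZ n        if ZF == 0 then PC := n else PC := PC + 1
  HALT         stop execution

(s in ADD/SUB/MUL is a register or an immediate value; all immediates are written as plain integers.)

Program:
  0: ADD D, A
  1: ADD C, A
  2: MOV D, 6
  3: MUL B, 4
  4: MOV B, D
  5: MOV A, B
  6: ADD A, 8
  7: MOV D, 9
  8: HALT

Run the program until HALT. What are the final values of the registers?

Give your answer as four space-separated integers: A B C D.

Step 1: PC=0 exec 'ADD D, A'. After: A=0 B=0 C=0 D=0 ZF=1 PC=1
Step 2: PC=1 exec 'ADD C, A'. After: A=0 B=0 C=0 D=0 ZF=1 PC=2
Step 3: PC=2 exec 'MOV D, 6'. After: A=0 B=0 C=0 D=6 ZF=1 PC=3
Step 4: PC=3 exec 'MUL B, 4'. After: A=0 B=0 C=0 D=6 ZF=1 PC=4
Step 5: PC=4 exec 'MOV B, D'. After: A=0 B=6 C=0 D=6 ZF=1 PC=5
Step 6: PC=5 exec 'MOV A, B'. After: A=6 B=6 C=0 D=6 ZF=1 PC=6
Step 7: PC=6 exec 'ADD A, 8'. After: A=14 B=6 C=0 D=6 ZF=0 PC=7
Step 8: PC=7 exec 'MOV D, 9'. After: A=14 B=6 C=0 D=9 ZF=0 PC=8
Step 9: PC=8 exec 'HALT'. After: A=14 B=6 C=0 D=9 ZF=0 PC=8 HALTED

Answer: 14 6 0 9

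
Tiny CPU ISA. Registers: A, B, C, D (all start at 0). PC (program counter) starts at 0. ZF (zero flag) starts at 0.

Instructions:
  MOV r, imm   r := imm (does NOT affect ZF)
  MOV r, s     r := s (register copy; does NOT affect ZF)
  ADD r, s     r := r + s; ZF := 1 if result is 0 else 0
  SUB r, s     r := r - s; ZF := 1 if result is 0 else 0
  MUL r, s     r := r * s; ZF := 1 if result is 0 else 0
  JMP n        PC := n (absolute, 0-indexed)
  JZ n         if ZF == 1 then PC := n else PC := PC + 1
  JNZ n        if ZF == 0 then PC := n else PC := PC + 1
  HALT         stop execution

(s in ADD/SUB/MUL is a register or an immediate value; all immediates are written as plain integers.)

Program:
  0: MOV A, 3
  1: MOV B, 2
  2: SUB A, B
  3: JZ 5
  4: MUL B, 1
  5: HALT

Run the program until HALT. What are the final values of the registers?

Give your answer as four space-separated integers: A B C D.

Step 1: PC=0 exec 'MOV A, 3'. After: A=3 B=0 C=0 D=0 ZF=0 PC=1
Step 2: PC=1 exec 'MOV B, 2'. After: A=3 B=2 C=0 D=0 ZF=0 PC=2
Step 3: PC=2 exec 'SUB A, B'. After: A=1 B=2 C=0 D=0 ZF=0 PC=3
Step 4: PC=3 exec 'JZ 5'. After: A=1 B=2 C=0 D=0 ZF=0 PC=4
Step 5: PC=4 exec 'MUL B, 1'. After: A=1 B=2 C=0 D=0 ZF=0 PC=5
Step 6: PC=5 exec 'HALT'. After: A=1 B=2 C=0 D=0 ZF=0 PC=5 HALTED

Answer: 1 2 0 0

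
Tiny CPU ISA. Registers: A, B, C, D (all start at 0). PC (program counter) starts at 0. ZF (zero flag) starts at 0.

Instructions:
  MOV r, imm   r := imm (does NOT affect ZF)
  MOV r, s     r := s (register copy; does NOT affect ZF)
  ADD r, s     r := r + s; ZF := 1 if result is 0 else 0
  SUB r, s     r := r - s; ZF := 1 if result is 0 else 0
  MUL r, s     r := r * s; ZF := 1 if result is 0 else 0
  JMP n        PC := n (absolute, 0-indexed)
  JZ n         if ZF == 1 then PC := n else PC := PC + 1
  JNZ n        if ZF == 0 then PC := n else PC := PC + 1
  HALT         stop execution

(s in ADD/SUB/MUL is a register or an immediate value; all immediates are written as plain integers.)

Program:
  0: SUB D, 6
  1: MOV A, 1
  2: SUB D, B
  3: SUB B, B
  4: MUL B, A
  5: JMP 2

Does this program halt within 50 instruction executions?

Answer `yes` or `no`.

Step 1: PC=0 exec 'SUB D, 6'. After: A=0 B=0 C=0 D=-6 ZF=0 PC=1
Step 2: PC=1 exec 'MOV A, 1'. After: A=1 B=0 C=0 D=-6 ZF=0 PC=2
Step 3: PC=2 exec 'SUB D, B'. After: A=1 B=0 C=0 D=-6 ZF=0 PC=3
Step 4: PC=3 exec 'SUB B, B'. After: A=1 B=0 C=0 D=-6 ZF=1 PC=4
Step 5: PC=4 exec 'MUL B, A'. After: A=1 B=0 C=0 D=-6 ZF=1 PC=5
Step 6: PC=5 exec 'JMP 2'. After: A=1 B=0 C=0 D=-6 ZF=1 PC=2
Step 7: PC=2 exec 'SUB D, B'. After: A=1 B=0 C=0 D=-6 ZF=0 PC=3
State after step 7 equals state after step 3: the program is in a cycle of length 4 and will never halt.

Answer: no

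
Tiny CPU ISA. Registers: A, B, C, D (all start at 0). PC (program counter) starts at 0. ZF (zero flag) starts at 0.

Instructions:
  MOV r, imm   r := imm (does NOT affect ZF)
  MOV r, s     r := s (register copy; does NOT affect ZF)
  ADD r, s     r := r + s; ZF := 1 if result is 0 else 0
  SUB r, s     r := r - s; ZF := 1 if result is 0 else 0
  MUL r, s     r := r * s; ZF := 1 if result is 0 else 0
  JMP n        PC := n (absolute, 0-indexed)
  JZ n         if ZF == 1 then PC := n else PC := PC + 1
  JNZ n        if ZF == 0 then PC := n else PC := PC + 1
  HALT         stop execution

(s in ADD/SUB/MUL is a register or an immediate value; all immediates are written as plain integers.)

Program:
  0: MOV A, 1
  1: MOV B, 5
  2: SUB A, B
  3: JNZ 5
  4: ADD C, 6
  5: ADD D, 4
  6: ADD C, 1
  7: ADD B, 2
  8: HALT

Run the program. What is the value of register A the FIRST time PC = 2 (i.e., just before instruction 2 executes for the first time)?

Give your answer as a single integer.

Step 1: PC=0 exec 'MOV A, 1'. After: A=1 B=0 C=0 D=0 ZF=0 PC=1
Step 2: PC=1 exec 'MOV B, 5'. After: A=1 B=5 C=0 D=0 ZF=0 PC=2
First time PC=2: A=1

1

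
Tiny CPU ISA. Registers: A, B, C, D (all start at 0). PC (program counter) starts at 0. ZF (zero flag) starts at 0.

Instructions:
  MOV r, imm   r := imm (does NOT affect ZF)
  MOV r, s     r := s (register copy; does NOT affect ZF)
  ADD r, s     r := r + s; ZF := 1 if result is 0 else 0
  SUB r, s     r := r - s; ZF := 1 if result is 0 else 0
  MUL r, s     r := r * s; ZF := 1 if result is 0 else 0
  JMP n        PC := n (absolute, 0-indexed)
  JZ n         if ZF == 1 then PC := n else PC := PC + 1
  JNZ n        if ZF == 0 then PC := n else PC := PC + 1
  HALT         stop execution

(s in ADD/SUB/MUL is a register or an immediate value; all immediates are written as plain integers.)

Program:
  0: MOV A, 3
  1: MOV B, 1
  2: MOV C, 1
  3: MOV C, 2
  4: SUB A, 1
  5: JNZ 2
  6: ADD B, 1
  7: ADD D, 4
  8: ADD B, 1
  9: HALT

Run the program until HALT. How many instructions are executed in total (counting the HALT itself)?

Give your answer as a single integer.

Answer: 18

Derivation:
Step 1: PC=0 exec 'MOV A, 3'. After: A=3 B=0 C=0 D=0 ZF=0 PC=1
Step 2: PC=1 exec 'MOV B, 1'. After: A=3 B=1 C=0 D=0 ZF=0 PC=2
Step 3: PC=2 exec 'MOV C, 1'. After: A=3 B=1 C=1 D=0 ZF=0 PC=3
Step 4: PC=3 exec 'MOV C, 2'. After: A=3 B=1 C=2 D=0 ZF=0 PC=4
Step 5: PC=4 exec 'SUB A, 1'. After: A=2 B=1 C=2 D=0 ZF=0 PC=5
Step 6: PC=5 exec 'JNZ 2'. After: A=2 B=1 C=2 D=0 ZF=0 PC=2
Step 7: PC=2 exec 'MOV C, 1'. After: A=2 B=1 C=1 D=0 ZF=0 PC=3
Step 8: PC=3 exec 'MOV C, 2'. After: A=2 B=1 C=2 D=0 ZF=0 PC=4
Step 9: PC=4 exec 'SUB A, 1'. After: A=1 B=1 C=2 D=0 ZF=0 PC=5
Step 10: PC=5 exec 'JNZ 2'. After: A=1 B=1 C=2 D=0 ZF=0 PC=2
Step 11: PC=2 exec 'MOV C, 1'. After: A=1 B=1 C=1 D=0 ZF=0 PC=3
Step 12: PC=3 exec 'MOV C, 2'. After: A=1 B=1 C=2 D=0 ZF=0 PC=4
Step 13: PC=4 exec 'SUB A, 1'. After: A=0 B=1 C=2 D=0 ZF=1 PC=5
Step 14: PC=5 exec 'JNZ 2'. After: A=0 B=1 C=2 D=0 ZF=1 PC=6
Step 15: PC=6 exec 'ADD B, 1'. After: A=0 B=2 C=2 D=0 ZF=0 PC=7
Step 16: PC=7 exec 'ADD D, 4'. After: A=0 B=2 C=2 D=4 ZF=0 PC=8
Step 17: PC=8 exec 'ADD B, 1'. After: A=0 B=3 C=2 D=4 ZF=0 PC=9
Step 18: PC=9 exec 'HALT'. After: A=0 B=3 C=2 D=4 ZF=0 PC=9 HALTED
Total instructions executed: 18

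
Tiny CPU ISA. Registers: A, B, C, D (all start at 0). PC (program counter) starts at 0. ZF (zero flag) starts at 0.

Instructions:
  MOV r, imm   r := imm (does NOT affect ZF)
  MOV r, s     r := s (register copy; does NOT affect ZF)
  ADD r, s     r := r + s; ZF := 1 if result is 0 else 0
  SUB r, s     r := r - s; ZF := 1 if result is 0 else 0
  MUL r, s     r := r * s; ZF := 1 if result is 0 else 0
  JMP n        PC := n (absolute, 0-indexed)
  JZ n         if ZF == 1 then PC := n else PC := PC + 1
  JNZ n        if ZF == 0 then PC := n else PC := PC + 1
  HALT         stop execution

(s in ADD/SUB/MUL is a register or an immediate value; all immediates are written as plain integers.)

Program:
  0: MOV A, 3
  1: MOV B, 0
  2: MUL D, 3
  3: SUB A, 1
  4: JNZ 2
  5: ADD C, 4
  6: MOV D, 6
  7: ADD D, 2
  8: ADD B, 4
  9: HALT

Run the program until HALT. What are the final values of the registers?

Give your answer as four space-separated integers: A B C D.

Step 1: PC=0 exec 'MOV A, 3'. After: A=3 B=0 C=0 D=0 ZF=0 PC=1
Step 2: PC=1 exec 'MOV B, 0'. After: A=3 B=0 C=0 D=0 ZF=0 PC=2
Step 3: PC=2 exec 'MUL D, 3'. After: A=3 B=0 C=0 D=0 ZF=1 PC=3
Step 4: PC=3 exec 'SUB A, 1'. After: A=2 B=0 C=0 D=0 ZF=0 PC=4
Step 5: PC=4 exec 'JNZ 2'. After: A=2 B=0 C=0 D=0 ZF=0 PC=2
Step 6: PC=2 exec 'MUL D, 3'. After: A=2 B=0 C=0 D=0 ZF=1 PC=3
Step 7: PC=3 exec 'SUB A, 1'. After: A=1 B=0 C=0 D=0 ZF=0 PC=4
Step 8: PC=4 exec 'JNZ 2'. After: A=1 B=0 C=0 D=0 ZF=0 PC=2
Step 9: PC=2 exec 'MUL D, 3'. After: A=1 B=0 C=0 D=0 ZF=1 PC=3
Step 10: PC=3 exec 'SUB A, 1'. After: A=0 B=0 C=0 D=0 ZF=1 PC=4
Step 11: PC=4 exec 'JNZ 2'. After: A=0 B=0 C=0 D=0 ZF=1 PC=5
Step 12: PC=5 exec 'ADD C, 4'. After: A=0 B=0 C=4 D=0 ZF=0 PC=6
Step 13: PC=6 exec 'MOV D, 6'. After: A=0 B=0 C=4 D=6 ZF=0 PC=7
Step 14: PC=7 exec 'ADD D, 2'. After: A=0 B=0 C=4 D=8 ZF=0 PC=8
Step 15: PC=8 exec 'ADD B, 4'. After: A=0 B=4 C=4 D=8 ZF=0 PC=9
Step 16: PC=9 exec 'HALT'. After: A=0 B=4 C=4 D=8 ZF=0 PC=9 HALTED

Answer: 0 4 4 8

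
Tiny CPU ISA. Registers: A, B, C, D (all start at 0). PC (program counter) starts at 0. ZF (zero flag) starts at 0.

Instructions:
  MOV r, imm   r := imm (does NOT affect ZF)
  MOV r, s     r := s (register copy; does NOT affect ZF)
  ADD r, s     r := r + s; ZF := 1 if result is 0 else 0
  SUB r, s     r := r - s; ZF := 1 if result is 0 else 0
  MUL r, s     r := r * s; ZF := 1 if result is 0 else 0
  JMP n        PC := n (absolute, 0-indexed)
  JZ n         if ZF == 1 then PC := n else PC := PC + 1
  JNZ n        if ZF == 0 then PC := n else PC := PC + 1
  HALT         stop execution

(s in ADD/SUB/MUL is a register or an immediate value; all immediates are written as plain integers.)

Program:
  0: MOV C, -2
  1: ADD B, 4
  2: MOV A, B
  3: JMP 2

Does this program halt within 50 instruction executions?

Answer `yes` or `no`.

Step 1: PC=0 exec 'MOV C, -2'. After: A=0 B=0 C=-2 D=0 ZF=0 PC=1
Step 2: PC=1 exec 'ADD B, 4'. After: A=0 B=4 C=-2 D=0 ZF=0 PC=2
Step 3: PC=2 exec 'MOV A, B'. After: A=4 B=4 C=-2 D=0 ZF=0 PC=3
Step 4: PC=3 exec 'JMP 2'. After: A=4 B=4 C=-2 D=0 ZF=0 PC=2
Step 5: PC=2 exec 'MOV A, B'. After: A=4 B=4 C=-2 D=0 ZF=0 PC=3
State after step 5 equals state after step 3: the program is in a cycle of length 2 and will never halt.

Answer: no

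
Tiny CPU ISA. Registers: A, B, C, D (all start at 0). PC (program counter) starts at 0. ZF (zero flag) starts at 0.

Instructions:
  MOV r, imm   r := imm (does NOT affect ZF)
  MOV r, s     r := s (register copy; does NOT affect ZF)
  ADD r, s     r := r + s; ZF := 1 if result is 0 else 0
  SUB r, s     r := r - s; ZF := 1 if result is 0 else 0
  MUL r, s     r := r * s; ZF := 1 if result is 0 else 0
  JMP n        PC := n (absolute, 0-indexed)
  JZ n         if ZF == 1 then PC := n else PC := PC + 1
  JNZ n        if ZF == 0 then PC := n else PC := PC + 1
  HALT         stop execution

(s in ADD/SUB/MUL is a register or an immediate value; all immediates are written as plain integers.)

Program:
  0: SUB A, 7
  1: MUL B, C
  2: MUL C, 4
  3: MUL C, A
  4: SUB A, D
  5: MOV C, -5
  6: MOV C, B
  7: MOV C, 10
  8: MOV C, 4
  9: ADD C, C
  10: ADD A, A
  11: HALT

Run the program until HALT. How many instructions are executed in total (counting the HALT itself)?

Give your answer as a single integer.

Answer: 12

Derivation:
Step 1: PC=0 exec 'SUB A, 7'. After: A=-7 B=0 C=0 D=0 ZF=0 PC=1
Step 2: PC=1 exec 'MUL B, C'. After: A=-7 B=0 C=0 D=0 ZF=1 PC=2
Step 3: PC=2 exec 'MUL C, 4'. After: A=-7 B=0 C=0 D=0 ZF=1 PC=3
Step 4: PC=3 exec 'MUL C, A'. After: A=-7 B=0 C=0 D=0 ZF=1 PC=4
Step 5: PC=4 exec 'SUB A, D'. After: A=-7 B=0 C=0 D=0 ZF=0 PC=5
Step 6: PC=5 exec 'MOV C, -5'. After: A=-7 B=0 C=-5 D=0 ZF=0 PC=6
Step 7: PC=6 exec 'MOV C, B'. After: A=-7 B=0 C=0 D=0 ZF=0 PC=7
Step 8: PC=7 exec 'MOV C, 10'. After: A=-7 B=0 C=10 D=0 ZF=0 PC=8
Step 9: PC=8 exec 'MOV C, 4'. After: A=-7 B=0 C=4 D=0 ZF=0 PC=9
Step 10: PC=9 exec 'ADD C, C'. After: A=-7 B=0 C=8 D=0 ZF=0 PC=10
Step 11: PC=10 exec 'ADD A, A'. After: A=-14 B=0 C=8 D=0 ZF=0 PC=11
Step 12: PC=11 exec 'HALT'. After: A=-14 B=0 C=8 D=0 ZF=0 PC=11 HALTED
Total instructions executed: 12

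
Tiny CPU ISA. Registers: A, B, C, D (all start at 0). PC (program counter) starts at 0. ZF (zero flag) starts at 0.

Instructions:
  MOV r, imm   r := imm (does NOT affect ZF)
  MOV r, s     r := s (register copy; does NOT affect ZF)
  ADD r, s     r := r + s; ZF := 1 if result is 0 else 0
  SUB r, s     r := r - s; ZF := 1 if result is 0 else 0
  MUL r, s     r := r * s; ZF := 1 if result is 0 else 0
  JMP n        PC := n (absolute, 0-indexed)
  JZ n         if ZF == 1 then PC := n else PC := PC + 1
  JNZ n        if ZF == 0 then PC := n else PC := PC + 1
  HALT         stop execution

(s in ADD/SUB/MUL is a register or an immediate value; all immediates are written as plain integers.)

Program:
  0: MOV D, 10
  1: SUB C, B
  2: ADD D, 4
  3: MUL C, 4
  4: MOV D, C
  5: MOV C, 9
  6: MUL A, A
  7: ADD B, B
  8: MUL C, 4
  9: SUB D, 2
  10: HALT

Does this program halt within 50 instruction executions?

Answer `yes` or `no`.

Step 1: PC=0 exec 'MOV D, 10'. After: A=0 B=0 C=0 D=10 ZF=0 PC=1
Step 2: PC=1 exec 'SUB C, B'. After: A=0 B=0 C=0 D=10 ZF=1 PC=2
Step 3: PC=2 exec 'ADD D, 4'. After: A=0 B=0 C=0 D=14 ZF=0 PC=3
Step 4: PC=3 exec 'MUL C, 4'. After: A=0 B=0 C=0 D=14 ZF=1 PC=4
Step 5: PC=4 exec 'MOV D, C'. After: A=0 B=0 C=0 D=0 ZF=1 PC=5
Step 6: PC=5 exec 'MOV C, 9'. After: A=0 B=0 C=9 D=0 ZF=1 PC=6
Step 7: PC=6 exec 'MUL A, A'. After: A=0 B=0 C=9 D=0 ZF=1 PC=7
Step 8: PC=7 exec 'ADD B, B'. After: A=0 B=0 C=9 D=0 ZF=1 PC=8
Step 9: PC=8 exec 'MUL C, 4'. After: A=0 B=0 C=36 D=0 ZF=0 PC=9
Step 10: PC=9 exec 'SUB D, 2'. After: A=0 B=0 C=36 D=-2 ZF=0 PC=10
Step 11: PC=10 exec 'HALT'. After: A=0 B=0 C=36 D=-2 ZF=0 PC=10 HALTED

Answer: yes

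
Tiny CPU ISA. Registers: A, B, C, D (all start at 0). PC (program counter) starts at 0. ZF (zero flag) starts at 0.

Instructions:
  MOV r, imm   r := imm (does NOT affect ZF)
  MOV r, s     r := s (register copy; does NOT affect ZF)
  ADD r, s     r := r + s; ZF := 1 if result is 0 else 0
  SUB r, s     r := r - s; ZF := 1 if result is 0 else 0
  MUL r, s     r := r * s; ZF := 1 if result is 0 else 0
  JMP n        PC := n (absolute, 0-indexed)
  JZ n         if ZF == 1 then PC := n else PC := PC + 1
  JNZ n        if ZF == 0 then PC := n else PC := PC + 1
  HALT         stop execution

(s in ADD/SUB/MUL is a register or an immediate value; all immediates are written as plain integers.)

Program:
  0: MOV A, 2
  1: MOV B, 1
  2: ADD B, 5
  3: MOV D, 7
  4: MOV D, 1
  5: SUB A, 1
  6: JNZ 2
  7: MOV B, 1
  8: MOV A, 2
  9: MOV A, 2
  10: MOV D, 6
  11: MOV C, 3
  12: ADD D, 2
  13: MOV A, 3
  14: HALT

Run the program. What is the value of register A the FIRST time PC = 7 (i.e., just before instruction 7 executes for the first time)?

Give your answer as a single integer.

Step 1: PC=0 exec 'MOV A, 2'. After: A=2 B=0 C=0 D=0 ZF=0 PC=1
Step 2: PC=1 exec 'MOV B, 1'. After: A=2 B=1 C=0 D=0 ZF=0 PC=2
Step 3: PC=2 exec 'ADD B, 5'. After: A=2 B=6 C=0 D=0 ZF=0 PC=3
Step 4: PC=3 exec 'MOV D, 7'. After: A=2 B=6 C=0 D=7 ZF=0 PC=4
Step 5: PC=4 exec 'MOV D, 1'. After: A=2 B=6 C=0 D=1 ZF=0 PC=5
Step 6: PC=5 exec 'SUB A, 1'. After: A=1 B=6 C=0 D=1 ZF=0 PC=6
Step 7: PC=6 exec 'JNZ 2'. After: A=1 B=6 C=0 D=1 ZF=0 PC=2
Step 8: PC=2 exec 'ADD B, 5'. After: A=1 B=11 C=0 D=1 ZF=0 PC=3
Step 9: PC=3 exec 'MOV D, 7'. After: A=1 B=11 C=0 D=7 ZF=0 PC=4
Step 10: PC=4 exec 'MOV D, 1'. After: A=1 B=11 C=0 D=1 ZF=0 PC=5
Step 11: PC=5 exec 'SUB A, 1'. After: A=0 B=11 C=0 D=1 ZF=1 PC=6
Step 12: PC=6 exec 'JNZ 2'. After: A=0 B=11 C=0 D=1 ZF=1 PC=7
First time PC=7: A=0

0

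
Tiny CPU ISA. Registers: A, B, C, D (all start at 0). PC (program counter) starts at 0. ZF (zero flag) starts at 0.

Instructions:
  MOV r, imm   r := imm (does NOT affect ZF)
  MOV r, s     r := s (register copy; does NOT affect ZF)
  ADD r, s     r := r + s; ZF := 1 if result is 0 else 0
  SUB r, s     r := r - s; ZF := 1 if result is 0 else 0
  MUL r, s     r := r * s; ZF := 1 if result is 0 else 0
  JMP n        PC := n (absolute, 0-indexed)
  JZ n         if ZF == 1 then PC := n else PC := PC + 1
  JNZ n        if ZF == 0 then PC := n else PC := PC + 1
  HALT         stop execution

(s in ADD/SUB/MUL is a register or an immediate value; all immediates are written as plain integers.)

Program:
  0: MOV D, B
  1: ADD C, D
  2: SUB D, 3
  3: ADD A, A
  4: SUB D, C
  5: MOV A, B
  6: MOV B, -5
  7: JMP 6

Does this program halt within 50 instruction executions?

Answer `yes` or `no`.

Step 1: PC=0 exec 'MOV D, B'. After: A=0 B=0 C=0 D=0 ZF=0 PC=1
Step 2: PC=1 exec 'ADD C, D'. After: A=0 B=0 C=0 D=0 ZF=1 PC=2
Step 3: PC=2 exec 'SUB D, 3'. After: A=0 B=0 C=0 D=-3 ZF=0 PC=3
Step 4: PC=3 exec 'ADD A, A'. After: A=0 B=0 C=0 D=-3 ZF=1 PC=4
Step 5: PC=4 exec 'SUB D, C'. After: A=0 B=0 C=0 D=-3 ZF=0 PC=5
Step 6: PC=5 exec 'MOV A, B'. After: A=0 B=0 C=0 D=-3 ZF=0 PC=6
Step 7: PC=6 exec 'MOV B, -5'. After: A=0 B=-5 C=0 D=-3 ZF=0 PC=7
Step 8: PC=7 exec 'JMP 6'. After: A=0 B=-5 C=0 D=-3 ZF=0 PC=6
Step 9: PC=6 exec 'MOV B, -5'. After: A=0 B=-5 C=0 D=-3 ZF=0 PC=7
State after step 9 equals state after step 7: the program is in a cycle of length 2 and will never halt.

Answer: no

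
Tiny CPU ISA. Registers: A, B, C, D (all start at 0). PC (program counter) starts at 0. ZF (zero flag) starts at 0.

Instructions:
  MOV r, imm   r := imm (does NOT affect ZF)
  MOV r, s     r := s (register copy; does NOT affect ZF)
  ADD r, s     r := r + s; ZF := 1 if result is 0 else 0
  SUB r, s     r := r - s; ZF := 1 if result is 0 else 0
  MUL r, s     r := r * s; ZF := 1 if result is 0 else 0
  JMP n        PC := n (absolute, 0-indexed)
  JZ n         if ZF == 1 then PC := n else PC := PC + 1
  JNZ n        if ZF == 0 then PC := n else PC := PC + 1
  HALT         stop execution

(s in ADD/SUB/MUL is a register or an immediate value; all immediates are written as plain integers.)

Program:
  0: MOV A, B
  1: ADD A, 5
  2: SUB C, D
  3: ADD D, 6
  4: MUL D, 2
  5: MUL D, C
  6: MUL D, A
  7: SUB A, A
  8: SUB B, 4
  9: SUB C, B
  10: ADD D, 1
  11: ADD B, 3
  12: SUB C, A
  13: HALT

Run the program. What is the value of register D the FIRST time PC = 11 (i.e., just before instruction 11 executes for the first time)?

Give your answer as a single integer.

Step 1: PC=0 exec 'MOV A, B'. After: A=0 B=0 C=0 D=0 ZF=0 PC=1
Step 2: PC=1 exec 'ADD A, 5'. After: A=5 B=0 C=0 D=0 ZF=0 PC=2
Step 3: PC=2 exec 'SUB C, D'. After: A=5 B=0 C=0 D=0 ZF=1 PC=3
Step 4: PC=3 exec 'ADD D, 6'. After: A=5 B=0 C=0 D=6 ZF=0 PC=4
Step 5: PC=4 exec 'MUL D, 2'. After: A=5 B=0 C=0 D=12 ZF=0 PC=5
Step 6: PC=5 exec 'MUL D, C'. After: A=5 B=0 C=0 D=0 ZF=1 PC=6
Step 7: PC=6 exec 'MUL D, A'. After: A=5 B=0 C=0 D=0 ZF=1 PC=7
Step 8: PC=7 exec 'SUB A, A'. After: A=0 B=0 C=0 D=0 ZF=1 PC=8
Step 9: PC=8 exec 'SUB B, 4'. After: A=0 B=-4 C=0 D=0 ZF=0 PC=9
Step 10: PC=9 exec 'SUB C, B'. After: A=0 B=-4 C=4 D=0 ZF=0 PC=10
Step 11: PC=10 exec 'ADD D, 1'. After: A=0 B=-4 C=4 D=1 ZF=0 PC=11
First time PC=11: D=1

1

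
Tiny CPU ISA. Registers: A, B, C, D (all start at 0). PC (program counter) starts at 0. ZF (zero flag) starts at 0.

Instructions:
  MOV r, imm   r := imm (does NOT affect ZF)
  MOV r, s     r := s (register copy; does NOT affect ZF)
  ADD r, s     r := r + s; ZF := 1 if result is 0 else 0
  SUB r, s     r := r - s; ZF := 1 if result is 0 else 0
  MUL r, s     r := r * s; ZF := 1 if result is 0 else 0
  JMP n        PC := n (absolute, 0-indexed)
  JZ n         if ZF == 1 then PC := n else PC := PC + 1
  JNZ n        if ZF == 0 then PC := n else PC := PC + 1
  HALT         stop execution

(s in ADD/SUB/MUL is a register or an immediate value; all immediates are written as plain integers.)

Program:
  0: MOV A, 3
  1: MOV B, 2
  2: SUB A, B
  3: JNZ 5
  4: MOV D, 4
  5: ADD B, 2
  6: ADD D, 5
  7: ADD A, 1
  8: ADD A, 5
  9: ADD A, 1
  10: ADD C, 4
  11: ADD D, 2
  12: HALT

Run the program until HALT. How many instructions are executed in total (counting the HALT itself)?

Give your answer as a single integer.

Answer: 12

Derivation:
Step 1: PC=0 exec 'MOV A, 3'. After: A=3 B=0 C=0 D=0 ZF=0 PC=1
Step 2: PC=1 exec 'MOV B, 2'. After: A=3 B=2 C=0 D=0 ZF=0 PC=2
Step 3: PC=2 exec 'SUB A, B'. After: A=1 B=2 C=0 D=0 ZF=0 PC=3
Step 4: PC=3 exec 'JNZ 5'. After: A=1 B=2 C=0 D=0 ZF=0 PC=5
Step 5: PC=5 exec 'ADD B, 2'. After: A=1 B=4 C=0 D=0 ZF=0 PC=6
Step 6: PC=6 exec 'ADD D, 5'. After: A=1 B=4 C=0 D=5 ZF=0 PC=7
Step 7: PC=7 exec 'ADD A, 1'. After: A=2 B=4 C=0 D=5 ZF=0 PC=8
Step 8: PC=8 exec 'ADD A, 5'. After: A=7 B=4 C=0 D=5 ZF=0 PC=9
Step 9: PC=9 exec 'ADD A, 1'. After: A=8 B=4 C=0 D=5 ZF=0 PC=10
Step 10: PC=10 exec 'ADD C, 4'. After: A=8 B=4 C=4 D=5 ZF=0 PC=11
Step 11: PC=11 exec 'ADD D, 2'. After: A=8 B=4 C=4 D=7 ZF=0 PC=12
Step 12: PC=12 exec 'HALT'. After: A=8 B=4 C=4 D=7 ZF=0 PC=12 HALTED
Total instructions executed: 12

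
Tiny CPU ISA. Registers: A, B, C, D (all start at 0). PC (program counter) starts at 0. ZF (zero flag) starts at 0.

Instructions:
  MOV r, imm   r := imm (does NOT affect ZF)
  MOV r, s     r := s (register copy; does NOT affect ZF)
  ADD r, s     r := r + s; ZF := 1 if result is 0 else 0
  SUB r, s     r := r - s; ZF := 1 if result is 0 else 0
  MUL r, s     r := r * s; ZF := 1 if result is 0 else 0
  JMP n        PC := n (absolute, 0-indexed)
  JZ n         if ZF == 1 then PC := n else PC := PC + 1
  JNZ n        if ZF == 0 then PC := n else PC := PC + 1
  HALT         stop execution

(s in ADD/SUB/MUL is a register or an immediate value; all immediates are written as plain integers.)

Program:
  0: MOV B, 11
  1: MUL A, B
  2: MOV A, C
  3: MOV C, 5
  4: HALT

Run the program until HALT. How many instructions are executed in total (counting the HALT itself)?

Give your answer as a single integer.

Step 1: PC=0 exec 'MOV B, 11'. After: A=0 B=11 C=0 D=0 ZF=0 PC=1
Step 2: PC=1 exec 'MUL A, B'. After: A=0 B=11 C=0 D=0 ZF=1 PC=2
Step 3: PC=2 exec 'MOV A, C'. After: A=0 B=11 C=0 D=0 ZF=1 PC=3
Step 4: PC=3 exec 'MOV C, 5'. After: A=0 B=11 C=5 D=0 ZF=1 PC=4
Step 5: PC=4 exec 'HALT'. After: A=0 B=11 C=5 D=0 ZF=1 PC=4 HALTED
Total instructions executed: 5

Answer: 5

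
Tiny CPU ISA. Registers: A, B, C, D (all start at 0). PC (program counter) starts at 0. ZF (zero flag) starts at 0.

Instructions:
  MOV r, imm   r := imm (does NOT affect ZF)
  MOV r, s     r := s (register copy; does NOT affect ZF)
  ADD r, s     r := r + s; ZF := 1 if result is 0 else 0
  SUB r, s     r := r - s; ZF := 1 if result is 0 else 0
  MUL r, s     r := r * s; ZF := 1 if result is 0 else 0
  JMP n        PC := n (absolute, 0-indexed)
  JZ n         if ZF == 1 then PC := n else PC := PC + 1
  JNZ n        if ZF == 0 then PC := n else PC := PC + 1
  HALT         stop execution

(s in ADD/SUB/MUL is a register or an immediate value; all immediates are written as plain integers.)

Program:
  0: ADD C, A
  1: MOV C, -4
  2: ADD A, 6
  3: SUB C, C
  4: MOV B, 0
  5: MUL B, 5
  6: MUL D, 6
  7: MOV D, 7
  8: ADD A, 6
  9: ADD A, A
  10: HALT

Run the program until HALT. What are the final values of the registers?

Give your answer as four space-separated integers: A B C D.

Answer: 24 0 0 7

Derivation:
Step 1: PC=0 exec 'ADD C, A'. After: A=0 B=0 C=0 D=0 ZF=1 PC=1
Step 2: PC=1 exec 'MOV C, -4'. After: A=0 B=0 C=-4 D=0 ZF=1 PC=2
Step 3: PC=2 exec 'ADD A, 6'. After: A=6 B=0 C=-4 D=0 ZF=0 PC=3
Step 4: PC=3 exec 'SUB C, C'. After: A=6 B=0 C=0 D=0 ZF=1 PC=4
Step 5: PC=4 exec 'MOV B, 0'. After: A=6 B=0 C=0 D=0 ZF=1 PC=5
Step 6: PC=5 exec 'MUL B, 5'. After: A=6 B=0 C=0 D=0 ZF=1 PC=6
Step 7: PC=6 exec 'MUL D, 6'. After: A=6 B=0 C=0 D=0 ZF=1 PC=7
Step 8: PC=7 exec 'MOV D, 7'. After: A=6 B=0 C=0 D=7 ZF=1 PC=8
Step 9: PC=8 exec 'ADD A, 6'. After: A=12 B=0 C=0 D=7 ZF=0 PC=9
Step 10: PC=9 exec 'ADD A, A'. After: A=24 B=0 C=0 D=7 ZF=0 PC=10
Step 11: PC=10 exec 'HALT'. After: A=24 B=0 C=0 D=7 ZF=0 PC=10 HALTED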